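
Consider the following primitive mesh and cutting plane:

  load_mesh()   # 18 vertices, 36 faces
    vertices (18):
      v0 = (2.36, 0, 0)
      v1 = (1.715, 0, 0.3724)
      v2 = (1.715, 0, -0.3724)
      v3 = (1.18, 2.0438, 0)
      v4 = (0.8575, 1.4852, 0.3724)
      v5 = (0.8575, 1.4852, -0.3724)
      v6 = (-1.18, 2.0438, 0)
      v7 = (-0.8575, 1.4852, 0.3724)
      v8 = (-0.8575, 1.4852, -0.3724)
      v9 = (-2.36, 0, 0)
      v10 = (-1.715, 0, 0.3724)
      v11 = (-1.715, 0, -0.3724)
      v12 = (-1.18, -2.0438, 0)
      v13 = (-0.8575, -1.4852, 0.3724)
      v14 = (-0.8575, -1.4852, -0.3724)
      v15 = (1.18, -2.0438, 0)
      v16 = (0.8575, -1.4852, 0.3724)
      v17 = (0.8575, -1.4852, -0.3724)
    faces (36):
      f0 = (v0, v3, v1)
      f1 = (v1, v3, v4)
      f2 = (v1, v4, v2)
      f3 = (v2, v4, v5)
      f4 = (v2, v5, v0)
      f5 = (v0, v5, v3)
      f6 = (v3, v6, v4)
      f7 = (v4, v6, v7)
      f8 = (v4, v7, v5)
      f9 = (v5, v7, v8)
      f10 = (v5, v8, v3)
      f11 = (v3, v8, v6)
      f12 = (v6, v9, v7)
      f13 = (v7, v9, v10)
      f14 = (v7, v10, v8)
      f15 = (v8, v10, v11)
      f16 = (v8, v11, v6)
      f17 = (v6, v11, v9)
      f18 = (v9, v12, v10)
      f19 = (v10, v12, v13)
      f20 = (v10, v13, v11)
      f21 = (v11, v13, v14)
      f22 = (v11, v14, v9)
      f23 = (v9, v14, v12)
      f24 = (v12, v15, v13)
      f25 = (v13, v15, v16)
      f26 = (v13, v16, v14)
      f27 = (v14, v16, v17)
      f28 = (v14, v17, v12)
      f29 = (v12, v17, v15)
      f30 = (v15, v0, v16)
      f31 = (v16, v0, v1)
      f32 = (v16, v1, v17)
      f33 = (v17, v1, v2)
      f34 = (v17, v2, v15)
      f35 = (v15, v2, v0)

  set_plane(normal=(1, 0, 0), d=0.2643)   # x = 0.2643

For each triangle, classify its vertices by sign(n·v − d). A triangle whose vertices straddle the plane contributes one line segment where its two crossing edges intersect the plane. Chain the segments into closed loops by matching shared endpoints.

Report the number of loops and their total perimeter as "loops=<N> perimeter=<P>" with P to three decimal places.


loops=2 perimeter=4.175

Straddling triangles (12 of 36):
  (v3,v6,v4) [+-+] → (0.2643, 2.0438, 0)–(0.2643, 1.64783, 0.263979)  len=0.4759
  (v4,v6,v7) [+--] → (0.2643, 1.64783, 0.263979)–(0.2643, 1.4852, 0.3724)  len=0.1955
  (v4,v7,v5) [+-+] → (0.2643, 1.4852, 0.3724)–(0.2643, 1.4852, -0.114782)  len=0.4872
  (v5,v7,v8) [+--] → (0.2643, 1.4852, -0.114782)–(0.2643, 1.4852, -0.3724)  len=0.2576
  (v5,v8,v3) [+-+] → (0.2643, 1.4852, -0.3724)–(0.2643, 1.79275, -0.167365)  len=0.3696
  (v3,v8,v6) [+--] → (0.2643, 1.79275, -0.167365)–(0.2643, 2.0438, 0)  len=0.3017
  (v12,v15,v13) [-+-] → (0.2643, -2.0438, 0)–(0.2643, -1.79275, 0.167365)  len=0.3017
  (v13,v15,v16) [-++] → (0.2643, -1.79275, 0.167365)–(0.2643, -1.4852, 0.3724)  len=0.3696
  (v13,v16,v14) [-+-] → (0.2643, -1.4852, 0.3724)–(0.2643, -1.4852, 0.114782)  len=0.2576
  (v14,v16,v17) [-++] → (0.2643, -1.4852, 0.114782)–(0.2643, -1.4852, -0.3724)  len=0.4872
  (v14,v17,v12) [-+-] → (0.2643, -1.4852, -0.3724)–(0.2643, -1.64783, -0.263979)  len=0.1955
  (v12,v17,v15) [-++] → (0.2643, -1.64783, -0.263979)–(0.2643, -2.0438, 0)  len=0.4759

Chained into 2 loop(s):
  loop 1: 6 segments, perimeter = 2.0875
  loop 2: 6 segments, perimeter = 2.0875
Total perimeter = 4.175


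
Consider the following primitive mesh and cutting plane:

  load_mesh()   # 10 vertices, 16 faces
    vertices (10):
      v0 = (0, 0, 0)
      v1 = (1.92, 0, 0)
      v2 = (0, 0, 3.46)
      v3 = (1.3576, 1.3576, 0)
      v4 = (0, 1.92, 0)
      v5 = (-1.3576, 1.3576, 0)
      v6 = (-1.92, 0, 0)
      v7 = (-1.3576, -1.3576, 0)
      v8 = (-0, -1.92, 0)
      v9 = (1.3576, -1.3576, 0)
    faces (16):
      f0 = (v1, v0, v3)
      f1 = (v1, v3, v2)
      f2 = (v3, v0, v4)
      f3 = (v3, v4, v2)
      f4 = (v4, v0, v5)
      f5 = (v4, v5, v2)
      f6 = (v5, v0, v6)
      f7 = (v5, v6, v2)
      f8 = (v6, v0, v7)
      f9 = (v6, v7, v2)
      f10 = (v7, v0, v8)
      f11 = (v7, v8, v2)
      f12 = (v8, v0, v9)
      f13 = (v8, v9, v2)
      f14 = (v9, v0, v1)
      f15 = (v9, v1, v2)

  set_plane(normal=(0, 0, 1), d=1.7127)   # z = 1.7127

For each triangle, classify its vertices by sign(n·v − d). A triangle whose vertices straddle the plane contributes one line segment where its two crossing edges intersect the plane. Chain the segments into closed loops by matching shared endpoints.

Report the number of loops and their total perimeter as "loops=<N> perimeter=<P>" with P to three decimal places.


Straddling triangles (8 of 16):
  (v1,v3,v2) [--+] → (0.685588, 0.685588, 1.7127)–(0.9696, 0, 1.7127)  len=0.7421
  (v3,v4,v2) [--+] → (0, 0.9696, 1.7127)–(0.685588, 0.685588, 1.7127)  len=0.7421
  (v4,v5,v2) [--+] → (-0.685588, 0.685588, 1.7127)–(0, 0.9696, 1.7127)  len=0.7421
  (v5,v6,v2) [--+] → (-0.9696, 0, 1.7127)–(-0.685588, 0.685588, 1.7127)  len=0.7421
  (v6,v7,v2) [--+] → (-0.685588, -0.685588, 1.7127)–(-0.9696, 0, 1.7127)  len=0.7421
  (v7,v8,v2) [--+] → (0, -0.9696, 1.7127)–(-0.685588, -0.685588, 1.7127)  len=0.7421
  (v8,v9,v2) [--+] → (0.685588, -0.685588, 1.7127)–(0, -0.9696, 1.7127)  len=0.7421
  (v9,v1,v2) [--+] → (0.9696, 0, 1.7127)–(0.685588, -0.685588, 1.7127)  len=0.7421

Chained into 1 loop(s):
  loop 1: 8 segments, perimeter = 5.9367
Total perimeter = 5.937

loops=1 perimeter=5.937


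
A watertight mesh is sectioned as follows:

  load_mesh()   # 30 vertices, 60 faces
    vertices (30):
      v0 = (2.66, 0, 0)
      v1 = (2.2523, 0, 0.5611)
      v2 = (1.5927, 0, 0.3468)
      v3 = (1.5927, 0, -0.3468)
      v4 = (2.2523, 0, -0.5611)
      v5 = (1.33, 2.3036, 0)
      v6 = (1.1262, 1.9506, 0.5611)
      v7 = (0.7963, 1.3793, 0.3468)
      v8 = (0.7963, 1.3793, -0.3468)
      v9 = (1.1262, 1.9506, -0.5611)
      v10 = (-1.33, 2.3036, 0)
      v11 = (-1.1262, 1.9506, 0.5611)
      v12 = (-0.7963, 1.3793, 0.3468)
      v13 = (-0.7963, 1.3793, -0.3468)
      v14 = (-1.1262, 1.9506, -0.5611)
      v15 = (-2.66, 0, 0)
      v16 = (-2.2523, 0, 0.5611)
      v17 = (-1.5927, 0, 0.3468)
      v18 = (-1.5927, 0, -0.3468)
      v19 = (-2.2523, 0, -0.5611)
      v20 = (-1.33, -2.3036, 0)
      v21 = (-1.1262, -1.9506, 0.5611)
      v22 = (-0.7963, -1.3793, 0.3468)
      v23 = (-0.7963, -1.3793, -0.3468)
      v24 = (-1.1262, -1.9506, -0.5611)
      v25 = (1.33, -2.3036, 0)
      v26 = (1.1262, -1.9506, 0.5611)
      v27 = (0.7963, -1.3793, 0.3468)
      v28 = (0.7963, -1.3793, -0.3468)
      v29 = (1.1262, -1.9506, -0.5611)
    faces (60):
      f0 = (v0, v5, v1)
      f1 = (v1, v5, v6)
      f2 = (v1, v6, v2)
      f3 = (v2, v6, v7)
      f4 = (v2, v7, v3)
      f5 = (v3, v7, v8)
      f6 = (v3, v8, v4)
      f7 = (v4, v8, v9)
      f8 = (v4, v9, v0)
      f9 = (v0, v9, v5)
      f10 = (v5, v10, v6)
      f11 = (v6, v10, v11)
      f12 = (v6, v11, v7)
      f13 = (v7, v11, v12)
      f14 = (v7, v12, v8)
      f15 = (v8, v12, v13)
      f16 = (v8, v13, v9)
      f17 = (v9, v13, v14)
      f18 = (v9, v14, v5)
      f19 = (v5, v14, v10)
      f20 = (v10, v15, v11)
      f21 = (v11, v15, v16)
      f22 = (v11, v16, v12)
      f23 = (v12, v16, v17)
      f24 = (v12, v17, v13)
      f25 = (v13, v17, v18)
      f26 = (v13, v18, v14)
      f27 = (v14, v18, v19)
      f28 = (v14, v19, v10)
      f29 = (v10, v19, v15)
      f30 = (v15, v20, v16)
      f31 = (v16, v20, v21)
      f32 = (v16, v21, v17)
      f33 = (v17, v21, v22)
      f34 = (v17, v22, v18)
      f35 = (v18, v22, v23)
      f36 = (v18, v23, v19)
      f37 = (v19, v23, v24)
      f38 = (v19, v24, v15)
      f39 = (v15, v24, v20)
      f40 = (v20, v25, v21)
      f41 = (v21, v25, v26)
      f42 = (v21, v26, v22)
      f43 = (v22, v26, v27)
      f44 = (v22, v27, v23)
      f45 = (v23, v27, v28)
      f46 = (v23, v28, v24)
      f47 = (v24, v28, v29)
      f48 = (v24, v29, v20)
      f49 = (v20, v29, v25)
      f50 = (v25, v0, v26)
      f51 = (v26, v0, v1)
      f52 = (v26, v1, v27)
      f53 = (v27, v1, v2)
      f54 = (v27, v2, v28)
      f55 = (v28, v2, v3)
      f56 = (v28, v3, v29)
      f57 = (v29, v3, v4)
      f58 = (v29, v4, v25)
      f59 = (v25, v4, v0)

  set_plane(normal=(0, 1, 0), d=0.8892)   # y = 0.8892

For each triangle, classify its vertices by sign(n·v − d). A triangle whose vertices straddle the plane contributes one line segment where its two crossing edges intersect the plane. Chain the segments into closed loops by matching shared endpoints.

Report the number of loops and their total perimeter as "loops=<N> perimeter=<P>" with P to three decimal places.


loops=2 perimeter=6.936

Straddling triangles (20 of 60):
  (v0,v5,v1) [-+-] → (2.14661, 0.8892, 0)–(1.89629, 0.8892, 0.344513)  len=0.4259
  (v1,v5,v6) [-++] → (1.89629, 0.8892, 0.344513)–(1.73896, 0.8892, 0.5611)  len=0.2677
  (v1,v6,v2) [-+-] → (1.73896, 0.8892, 0.5611)–(1.38004, 0.8892, 0.444491)  len=0.3774
  (v2,v6,v7) [-++] → (1.38004, 0.8892, 0.444491)–(1.07928, 0.8892, 0.3468)  len=0.3162
  (v2,v7,v3) [-+-] → (1.07928, 0.8892, 0.3468)–(1.07928, 0.8892, 0.100346)  len=0.2465
  (v3,v7,v8) [-++] → (1.07928, 0.8892, 0.100346)–(1.07928, 0.8892, -0.3468)  len=0.4471
  (v3,v8,v4) [-+-] → (1.07928, 0.8892, -0.3468)–(1.31365, 0.8892, -0.422946)  len=0.2464
  (v4,v8,v9) [-++] → (1.31365, 0.8892, -0.422946)–(1.73896, 0.8892, -0.5611)  len=0.4472
  (v4,v9,v0) [-+-] → (1.73896, 0.8892, -0.5611)–(1.9608, 0.8892, -0.255783)  len=0.3774
  (v0,v9,v5) [-++] → (1.9608, 0.8892, -0.255783)–(2.14661, 0.8892, 0)  len=0.3162
  (v10,v15,v11) [+-+] → (-2.14661, 0.8892, 0)–(-1.9608, 0.8892, 0.255783)  len=0.3162
  (v11,v15,v16) [+--] → (-1.9608, 0.8892, 0.255783)–(-1.73896, 0.8892, 0.5611)  len=0.3774
  (v11,v16,v12) [+-+] → (-1.73896, 0.8892, 0.5611)–(-1.31365, 0.8892, 0.422946)  len=0.4472
  (v12,v16,v17) [+--] → (-1.31365, 0.8892, 0.422946)–(-1.07928, 0.8892, 0.3468)  len=0.2464
  (v12,v17,v13) [+-+] → (-1.07928, 0.8892, 0.3468)–(-1.07928, 0.8892, -0.100346)  len=0.4471
  (v13,v17,v18) [+--] → (-1.07928, 0.8892, -0.100346)–(-1.07928, 0.8892, -0.3468)  len=0.2465
  (v13,v18,v14) [+-+] → (-1.07928, 0.8892, -0.3468)–(-1.38004, 0.8892, -0.444491)  len=0.3162
  (v14,v18,v19) [+--] → (-1.38004, 0.8892, -0.444491)–(-1.73896, 0.8892, -0.5611)  len=0.3774
  (v14,v19,v10) [+-+] → (-1.73896, 0.8892, -0.5611)–(-1.89629, 0.8892, -0.344513)  len=0.2677
  (v10,v19,v15) [+--] → (-1.89629, 0.8892, -0.344513)–(-2.14661, 0.8892, 0)  len=0.4259

Chained into 2 loop(s):
  loop 1: 10 segments, perimeter = 3.4679
  loop 2: 10 segments, perimeter = 3.4679
Total perimeter = 6.936


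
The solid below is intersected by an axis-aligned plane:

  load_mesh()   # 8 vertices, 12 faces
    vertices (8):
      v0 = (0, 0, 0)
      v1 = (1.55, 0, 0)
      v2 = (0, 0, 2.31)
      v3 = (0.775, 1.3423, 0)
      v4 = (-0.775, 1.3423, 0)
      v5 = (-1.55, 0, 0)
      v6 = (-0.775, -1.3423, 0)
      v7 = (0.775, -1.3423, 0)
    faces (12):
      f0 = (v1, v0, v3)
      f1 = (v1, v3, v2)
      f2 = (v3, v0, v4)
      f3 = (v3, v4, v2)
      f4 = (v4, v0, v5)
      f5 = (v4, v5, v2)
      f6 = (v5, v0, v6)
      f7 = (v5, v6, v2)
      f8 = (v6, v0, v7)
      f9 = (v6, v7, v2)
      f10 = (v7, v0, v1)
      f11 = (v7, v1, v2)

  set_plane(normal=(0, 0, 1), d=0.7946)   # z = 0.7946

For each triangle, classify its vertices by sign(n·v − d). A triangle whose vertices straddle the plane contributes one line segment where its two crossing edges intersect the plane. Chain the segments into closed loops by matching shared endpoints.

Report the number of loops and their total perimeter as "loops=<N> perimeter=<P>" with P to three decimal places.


loops=1 perimeter=6.101

Straddling triangles (6 of 12):
  (v1,v3,v2) [--+] → (0.508413, 0.880572, 0.7946)–(1.01683, 0, 0.7946)  len=1.0168
  (v3,v4,v2) [--+] → (-0.508413, 0.880572, 0.7946)–(0.508413, 0.880572, 0.7946)  len=1.0168
  (v4,v5,v2) [--+] → (-1.01683, 0, 0.7946)–(-0.508413, 0.880572, 0.7946)  len=1.0168
  (v5,v6,v2) [--+] → (-0.508413, -0.880572, 0.7946)–(-1.01683, 0, 0.7946)  len=1.0168
  (v6,v7,v2) [--+] → (0.508413, -0.880572, 0.7946)–(-0.508413, -0.880572, 0.7946)  len=1.0168
  (v7,v1,v2) [--+] → (1.01683, 0, 0.7946)–(0.508413, -0.880572, 0.7946)  len=1.0168

Chained into 1 loop(s):
  loop 1: 6 segments, perimeter = 6.1009
Total perimeter = 6.101


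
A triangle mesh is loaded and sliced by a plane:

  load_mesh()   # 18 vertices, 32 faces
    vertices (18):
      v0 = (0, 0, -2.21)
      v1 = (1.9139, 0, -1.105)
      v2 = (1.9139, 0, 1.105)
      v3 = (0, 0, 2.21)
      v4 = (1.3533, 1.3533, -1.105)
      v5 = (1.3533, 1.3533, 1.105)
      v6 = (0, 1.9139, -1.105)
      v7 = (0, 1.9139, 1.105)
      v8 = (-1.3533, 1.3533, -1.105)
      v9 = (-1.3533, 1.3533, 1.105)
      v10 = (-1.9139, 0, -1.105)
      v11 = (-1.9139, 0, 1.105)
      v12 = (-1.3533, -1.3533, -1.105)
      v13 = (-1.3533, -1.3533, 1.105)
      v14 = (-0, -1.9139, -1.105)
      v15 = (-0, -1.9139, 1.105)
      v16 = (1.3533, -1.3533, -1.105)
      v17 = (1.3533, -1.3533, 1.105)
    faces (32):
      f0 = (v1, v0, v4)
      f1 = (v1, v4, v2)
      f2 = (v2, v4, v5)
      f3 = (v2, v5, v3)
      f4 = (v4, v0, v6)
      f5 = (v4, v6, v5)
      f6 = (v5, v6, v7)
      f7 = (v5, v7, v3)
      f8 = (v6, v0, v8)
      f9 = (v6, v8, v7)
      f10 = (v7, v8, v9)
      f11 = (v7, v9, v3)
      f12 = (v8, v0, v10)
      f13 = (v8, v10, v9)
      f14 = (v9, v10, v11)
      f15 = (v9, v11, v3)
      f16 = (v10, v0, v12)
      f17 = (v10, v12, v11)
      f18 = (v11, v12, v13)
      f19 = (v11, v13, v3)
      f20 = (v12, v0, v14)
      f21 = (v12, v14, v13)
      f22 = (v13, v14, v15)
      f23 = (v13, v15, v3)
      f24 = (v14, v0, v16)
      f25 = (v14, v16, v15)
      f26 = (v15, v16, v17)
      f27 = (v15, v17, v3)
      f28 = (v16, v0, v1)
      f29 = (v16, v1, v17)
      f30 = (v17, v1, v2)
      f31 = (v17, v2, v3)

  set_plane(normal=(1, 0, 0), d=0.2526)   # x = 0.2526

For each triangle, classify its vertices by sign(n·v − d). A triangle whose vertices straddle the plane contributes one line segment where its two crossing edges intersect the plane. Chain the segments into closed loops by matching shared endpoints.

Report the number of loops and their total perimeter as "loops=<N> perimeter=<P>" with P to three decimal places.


loops=1 perimeter=12.649

Straddling triangles (12 of 32):
  (v1,v0,v4) [+-+] → (0.2526, 0, -2.06416)–(0.2526, 0.2526, -2.00375)  len=0.2597
  (v2,v5,v3) [++-] → (0.2526, 0.2526, 2.00375)–(0.2526, 0, 2.06416)  len=0.2597
  (v4,v0,v6) [+--] → (0.2526, 0.2526, -2.00375)–(0.2526, 1.80926, -1.105)  len=1.7975
  (v4,v6,v5) [+-+] → (0.2526, 1.80926, -1.105)–(0.2526, 1.80926, -0.692493)  len=0.4125
  (v5,v6,v7) [+--] → (0.2526, 1.80926, -0.692493)–(0.2526, 1.80926, 1.105)  len=1.7975
  (v5,v7,v3) [+--] → (0.2526, 1.80926, 1.105)–(0.2526, 0.2526, 2.00375)  len=1.7975
  (v14,v0,v16) [--+] → (0.2526, -0.2526, -2.00375)–(0.2526, -1.80926, -1.105)  len=1.7975
  (v14,v16,v15) [-+-] → (0.2526, -1.80926, -1.105)–(0.2526, -1.80926, 0.692493)  len=1.7975
  (v15,v16,v17) [-++] → (0.2526, -1.80926, 0.692493)–(0.2526, -1.80926, 1.105)  len=0.4125
  (v15,v17,v3) [-+-] → (0.2526, -1.80926, 1.105)–(0.2526, -0.2526, 2.00375)  len=1.7975
  (v16,v0,v1) [+-+] → (0.2526, -0.2526, -2.00375)–(0.2526, 0, -2.06416)  len=0.2597
  (v17,v2,v3) [++-] → (0.2526, 0, 2.06416)–(0.2526, -0.2526, 2.00375)  len=0.2597

Chained into 1 loop(s):
  loop 1: 12 segments, perimeter = 12.6488
Total perimeter = 12.649


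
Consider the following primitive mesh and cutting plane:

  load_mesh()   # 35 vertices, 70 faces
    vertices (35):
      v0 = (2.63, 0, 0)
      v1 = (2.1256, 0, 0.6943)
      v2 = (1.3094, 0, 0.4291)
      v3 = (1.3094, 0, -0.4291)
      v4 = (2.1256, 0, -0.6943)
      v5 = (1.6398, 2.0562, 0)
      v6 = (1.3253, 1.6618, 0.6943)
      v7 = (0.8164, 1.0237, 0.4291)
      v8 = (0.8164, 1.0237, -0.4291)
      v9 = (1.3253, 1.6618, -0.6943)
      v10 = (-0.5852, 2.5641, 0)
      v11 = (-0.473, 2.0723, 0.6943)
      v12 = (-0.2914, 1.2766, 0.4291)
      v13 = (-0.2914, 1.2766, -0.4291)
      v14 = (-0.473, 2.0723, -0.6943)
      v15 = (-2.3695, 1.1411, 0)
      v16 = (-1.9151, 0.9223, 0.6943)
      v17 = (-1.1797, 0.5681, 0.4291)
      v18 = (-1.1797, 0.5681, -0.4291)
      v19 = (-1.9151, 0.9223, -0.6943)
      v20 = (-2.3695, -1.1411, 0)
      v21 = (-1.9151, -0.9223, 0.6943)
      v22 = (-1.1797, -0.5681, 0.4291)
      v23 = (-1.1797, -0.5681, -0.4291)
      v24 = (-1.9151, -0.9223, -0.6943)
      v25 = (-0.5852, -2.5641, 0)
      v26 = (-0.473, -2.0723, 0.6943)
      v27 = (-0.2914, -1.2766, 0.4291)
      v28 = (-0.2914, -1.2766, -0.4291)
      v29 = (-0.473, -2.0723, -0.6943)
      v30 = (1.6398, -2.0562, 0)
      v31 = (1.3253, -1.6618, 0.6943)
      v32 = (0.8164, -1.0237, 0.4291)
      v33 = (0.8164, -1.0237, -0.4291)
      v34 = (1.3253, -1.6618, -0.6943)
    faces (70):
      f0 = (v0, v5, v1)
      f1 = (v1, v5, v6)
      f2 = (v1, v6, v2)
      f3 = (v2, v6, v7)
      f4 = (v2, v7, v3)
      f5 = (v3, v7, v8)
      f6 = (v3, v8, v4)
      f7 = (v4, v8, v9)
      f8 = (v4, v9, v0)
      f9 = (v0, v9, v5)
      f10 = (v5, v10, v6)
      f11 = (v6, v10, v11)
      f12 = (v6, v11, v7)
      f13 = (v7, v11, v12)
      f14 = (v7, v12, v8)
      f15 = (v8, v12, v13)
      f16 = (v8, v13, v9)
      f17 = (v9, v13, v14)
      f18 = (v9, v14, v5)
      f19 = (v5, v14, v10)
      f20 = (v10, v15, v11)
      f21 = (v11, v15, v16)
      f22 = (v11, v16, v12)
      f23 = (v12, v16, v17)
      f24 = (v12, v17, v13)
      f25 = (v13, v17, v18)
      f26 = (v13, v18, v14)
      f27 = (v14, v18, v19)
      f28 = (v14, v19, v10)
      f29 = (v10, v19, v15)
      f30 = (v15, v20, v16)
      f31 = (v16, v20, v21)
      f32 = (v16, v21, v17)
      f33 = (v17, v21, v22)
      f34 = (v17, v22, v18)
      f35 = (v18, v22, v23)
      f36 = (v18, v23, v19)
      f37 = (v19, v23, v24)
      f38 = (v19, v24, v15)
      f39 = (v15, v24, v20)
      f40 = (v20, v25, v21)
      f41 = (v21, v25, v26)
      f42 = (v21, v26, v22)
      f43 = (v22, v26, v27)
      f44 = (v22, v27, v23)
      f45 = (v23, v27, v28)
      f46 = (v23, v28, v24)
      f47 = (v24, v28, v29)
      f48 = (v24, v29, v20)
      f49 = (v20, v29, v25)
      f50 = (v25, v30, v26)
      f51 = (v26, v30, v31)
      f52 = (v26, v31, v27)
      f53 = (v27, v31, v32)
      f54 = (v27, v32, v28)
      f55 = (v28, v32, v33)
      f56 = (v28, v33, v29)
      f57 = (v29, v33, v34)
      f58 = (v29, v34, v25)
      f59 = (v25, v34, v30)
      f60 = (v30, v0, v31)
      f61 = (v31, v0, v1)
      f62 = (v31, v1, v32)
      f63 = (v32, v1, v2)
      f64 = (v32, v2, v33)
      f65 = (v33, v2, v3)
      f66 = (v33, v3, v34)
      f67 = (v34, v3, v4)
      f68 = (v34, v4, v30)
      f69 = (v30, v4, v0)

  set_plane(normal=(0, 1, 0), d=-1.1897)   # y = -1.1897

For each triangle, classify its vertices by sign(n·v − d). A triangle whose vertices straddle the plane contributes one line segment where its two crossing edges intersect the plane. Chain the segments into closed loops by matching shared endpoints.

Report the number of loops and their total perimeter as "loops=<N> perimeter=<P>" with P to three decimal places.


Straddling triangles (22 of 70):
  (v20,v25,v21) [+-+] → (-2.30856, -1.1897, 0)–(-1.6985, -1.1897, 0.581219)  len=0.8426
  (v21,v25,v26) [+--] → (-1.6985, -1.1897, 0.581219)–(-1.57978, -1.1897, 0.6943)  len=0.1640
  (v21,v26,v22) [+-+] → (-1.57978, -1.1897, 0.6943)–(-0.887661, -1.1897, 0.538692)  len=0.7094
  (v22,v26,v27) [+--] → (-0.887661, -1.1897, 0.538692)–(-0.400353, -1.1897, 0.4291)  len=0.4995
  (v22,v27,v23) [+-+] → (-0.400353, -1.1897, 0.4291)–(-0.400353, -1.1897, 0.323839)  len=0.1053
  (v23,v27,v28) [+--] → (-0.400353, -1.1897, 0.323839)–(-0.400353, -1.1897, -0.4291)  len=0.7529
  (v23,v28,v24) [+-+] → (-0.400353, -1.1897, -0.4291)–(-0.689649, -1.1897, -0.494146)  len=0.2965
  (v24,v28,v29) [+--] → (-0.689649, -1.1897, -0.494146)–(-1.57978, -1.1897, -0.6943)  len=0.9124
  (v24,v29,v20) [+-+] → (-1.57978, -1.1897, -0.6943)–(-2.27052, -1.1897, -0.036236)  len=0.9540
  (v20,v29,v25) [+--] → (-2.27052, -1.1897, -0.036236)–(-2.30856, -1.1897, 0)  len=0.0525
  (v27,v31,v32) [--+] → (0.948789, -1.1897, 0.498091)–(0.0892557, -1.1897, 0.4291)  len=0.8623
  (v27,v32,v28) [-+-] → (0.0892557, -1.1897, 0.4291)–(0.0892557, -1.1897, -0.13421)  len=0.5633
  (v28,v32,v33) [-++] → (0.0892557, -1.1897, -0.13421)–(0.0892557, -1.1897, -0.4291)  len=0.2949
  (v28,v33,v29) [-+-] → (0.0892557, -1.1897, -0.4291)–(0.61228, -1.1897, -0.471083)  len=0.5247
  (v29,v33,v34) [-+-] → (0.61228, -1.1897, -0.471083)–(0.948789, -1.1897, -0.498091)  len=0.3376
  (v30,v0,v31) [-+-] → (2.05708, -1.1897, 0)–(1.69595, -1.1897, 0.497057)  len=0.6144
  (v31,v0,v1) [-++] → (1.69595, -1.1897, 0.497057)–(1.55266, -1.1897, 0.6943)  len=0.2438
  (v31,v1,v32) [-++] → (1.55266, -1.1897, 0.6943)–(0.948789, -1.1897, 0.498091)  len=0.6349
  (v33,v3,v34) [++-] → (1.32078, -1.1897, -0.618959)–(0.948789, -1.1897, -0.498091)  len=0.3911
  (v34,v3,v4) [-++] → (1.32078, -1.1897, -0.618959)–(1.55266, -1.1897, -0.6943)  len=0.2438
  (v34,v4,v30) [-+-] → (1.55266, -1.1897, -0.6943)–(1.84452, -1.1897, -0.292584)  len=0.4965
  (v30,v4,v0) [-++] → (1.84452, -1.1897, -0.292584)–(2.05708, -1.1897, 0)  len=0.3616

Chained into 2 loop(s):
  loop 1: 10 segments, perimeter = 5.2891
  loop 2: 12 segments, perimeter = 5.5691
Total perimeter = 10.858

loops=2 perimeter=10.858


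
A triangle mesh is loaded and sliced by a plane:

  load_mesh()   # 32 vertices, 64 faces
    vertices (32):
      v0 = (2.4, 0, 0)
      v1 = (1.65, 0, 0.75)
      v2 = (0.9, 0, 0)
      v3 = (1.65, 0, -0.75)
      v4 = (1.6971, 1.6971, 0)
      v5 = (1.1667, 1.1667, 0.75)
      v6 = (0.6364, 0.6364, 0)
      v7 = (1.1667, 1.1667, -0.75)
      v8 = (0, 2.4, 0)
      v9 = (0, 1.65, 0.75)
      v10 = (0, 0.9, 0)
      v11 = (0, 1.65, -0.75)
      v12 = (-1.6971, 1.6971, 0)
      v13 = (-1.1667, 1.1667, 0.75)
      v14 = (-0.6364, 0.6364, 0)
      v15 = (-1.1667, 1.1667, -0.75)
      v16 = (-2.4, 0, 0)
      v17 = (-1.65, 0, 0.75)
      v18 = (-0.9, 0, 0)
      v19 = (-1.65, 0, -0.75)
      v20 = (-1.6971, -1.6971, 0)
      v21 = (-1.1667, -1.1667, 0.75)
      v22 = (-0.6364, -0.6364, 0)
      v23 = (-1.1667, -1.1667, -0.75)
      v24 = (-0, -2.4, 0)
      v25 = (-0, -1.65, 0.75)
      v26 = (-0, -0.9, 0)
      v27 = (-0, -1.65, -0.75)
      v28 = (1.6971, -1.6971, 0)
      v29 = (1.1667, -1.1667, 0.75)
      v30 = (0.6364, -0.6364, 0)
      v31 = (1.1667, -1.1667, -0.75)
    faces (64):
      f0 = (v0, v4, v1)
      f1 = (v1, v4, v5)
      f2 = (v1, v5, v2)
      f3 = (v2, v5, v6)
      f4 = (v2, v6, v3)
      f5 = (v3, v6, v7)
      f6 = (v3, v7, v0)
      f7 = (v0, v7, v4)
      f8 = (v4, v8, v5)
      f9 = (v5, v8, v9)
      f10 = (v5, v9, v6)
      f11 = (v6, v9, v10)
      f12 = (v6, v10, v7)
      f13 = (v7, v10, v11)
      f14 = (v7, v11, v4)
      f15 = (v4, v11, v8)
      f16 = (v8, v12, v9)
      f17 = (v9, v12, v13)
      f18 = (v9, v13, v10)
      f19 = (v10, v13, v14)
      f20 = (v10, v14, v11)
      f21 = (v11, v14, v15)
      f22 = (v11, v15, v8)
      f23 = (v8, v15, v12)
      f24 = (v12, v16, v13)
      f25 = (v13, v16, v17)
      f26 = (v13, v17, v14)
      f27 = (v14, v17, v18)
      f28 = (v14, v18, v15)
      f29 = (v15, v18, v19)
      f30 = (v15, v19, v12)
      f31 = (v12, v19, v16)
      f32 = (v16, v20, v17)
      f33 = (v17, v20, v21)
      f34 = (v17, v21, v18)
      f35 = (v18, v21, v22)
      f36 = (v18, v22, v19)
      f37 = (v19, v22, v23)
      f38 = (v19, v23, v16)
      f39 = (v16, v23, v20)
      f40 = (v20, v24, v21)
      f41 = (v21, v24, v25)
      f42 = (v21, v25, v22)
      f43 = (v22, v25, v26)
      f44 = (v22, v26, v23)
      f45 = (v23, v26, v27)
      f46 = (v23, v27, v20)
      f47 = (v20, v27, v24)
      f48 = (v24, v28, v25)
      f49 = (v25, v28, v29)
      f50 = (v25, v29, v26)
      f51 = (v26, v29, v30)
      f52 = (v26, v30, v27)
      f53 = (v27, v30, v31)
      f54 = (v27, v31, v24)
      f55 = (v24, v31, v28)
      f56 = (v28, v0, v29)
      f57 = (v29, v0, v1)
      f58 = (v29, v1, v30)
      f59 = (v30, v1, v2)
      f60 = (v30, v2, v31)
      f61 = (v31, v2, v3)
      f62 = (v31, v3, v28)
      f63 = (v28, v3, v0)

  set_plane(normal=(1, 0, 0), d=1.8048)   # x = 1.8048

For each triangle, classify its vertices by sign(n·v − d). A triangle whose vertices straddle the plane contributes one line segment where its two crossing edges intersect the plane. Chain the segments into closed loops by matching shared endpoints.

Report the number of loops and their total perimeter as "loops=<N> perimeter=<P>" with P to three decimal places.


Straddling triangles (6 of 64):
  (v0,v4,v1) [+--] → (1.8048, 1.43707, 0)–(1.8048, 0, 0.5952)  len=1.5554
  (v3,v7,v0) [--+] → (1.8048, 0.563058, -0.361956)–(1.8048, 0, -0.5952)  len=0.6095
  (v0,v7,v4) [+--] → (1.8048, 0.563058, -0.361956)–(1.8048, 1.43707, 0)  len=0.9460
  (v28,v0,v29) [-+-] → (1.8048, -1.43707, 0)–(1.8048, -0.563058, 0.361956)  len=0.9460
  (v29,v0,v1) [-+-] → (1.8048, -0.563058, 0.361956)–(1.8048, 0, 0.5952)  len=0.6095
  (v28,v3,v0) [--+] → (1.8048, 0, -0.5952)–(1.8048, -1.43707, 0)  len=1.5554

Chained into 1 loop(s):
  loop 1: 6 segments, perimeter = 6.2218
Total perimeter = 6.222

loops=1 perimeter=6.222


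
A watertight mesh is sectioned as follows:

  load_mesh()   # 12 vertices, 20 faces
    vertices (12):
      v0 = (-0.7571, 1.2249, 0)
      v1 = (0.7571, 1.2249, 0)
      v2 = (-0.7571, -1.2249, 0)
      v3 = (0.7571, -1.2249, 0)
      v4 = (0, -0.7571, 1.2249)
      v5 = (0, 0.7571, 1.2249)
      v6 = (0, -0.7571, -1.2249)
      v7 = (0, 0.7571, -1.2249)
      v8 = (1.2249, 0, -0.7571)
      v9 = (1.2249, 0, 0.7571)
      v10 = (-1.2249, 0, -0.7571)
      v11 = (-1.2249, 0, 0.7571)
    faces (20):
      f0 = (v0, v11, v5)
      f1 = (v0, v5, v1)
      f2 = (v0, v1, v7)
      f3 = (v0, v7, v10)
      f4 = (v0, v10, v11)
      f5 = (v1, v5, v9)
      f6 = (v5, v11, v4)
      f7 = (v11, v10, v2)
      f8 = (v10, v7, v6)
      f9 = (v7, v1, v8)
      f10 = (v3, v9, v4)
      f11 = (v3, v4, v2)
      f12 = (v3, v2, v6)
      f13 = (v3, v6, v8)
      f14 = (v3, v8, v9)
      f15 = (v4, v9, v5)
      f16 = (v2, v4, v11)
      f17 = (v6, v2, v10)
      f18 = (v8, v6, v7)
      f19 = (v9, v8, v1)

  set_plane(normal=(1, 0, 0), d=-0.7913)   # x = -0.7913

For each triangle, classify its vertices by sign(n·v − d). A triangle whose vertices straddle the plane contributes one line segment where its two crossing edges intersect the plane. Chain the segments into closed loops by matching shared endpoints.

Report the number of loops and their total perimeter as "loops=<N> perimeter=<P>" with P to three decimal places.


Straddling triangles (8 of 20):
  (v0,v11,v5) [+-+] → (-0.7913, 1.13535, 0.0553502)–(-0.7913, 0.268004, 0.922696)  len=1.2266
  (v0,v7,v10) [++-] → (-0.7913, 0.268004, -0.922696)–(-0.7913, 1.13535, -0.0553502)  len=1.2266
  (v0,v10,v11) [+--] → (-0.7913, 1.13535, -0.0553502)–(-0.7913, 1.13535, 0.0553502)  len=0.1107
  (v5,v11,v4) [+-+] → (-0.7913, 0.268004, 0.922696)–(-0.7913, -0.268004, 0.922696)  len=0.5360
  (v11,v10,v2) [--+] → (-0.7913, -1.13535, -0.0553502)–(-0.7913, -1.13535, 0.0553502)  len=0.1107
  (v10,v7,v6) [-++] → (-0.7913, 0.268004, -0.922696)–(-0.7913, -0.268004, -0.922696)  len=0.5360
  (v2,v4,v11) [++-] → (-0.7913, -0.268004, 0.922696)–(-0.7913, -1.13535, 0.0553502)  len=1.2266
  (v6,v2,v10) [++-] → (-0.7913, -1.13535, -0.0553502)–(-0.7913, -0.268004, -0.922696)  len=1.2266

Chained into 1 loop(s):
  loop 1: 8 segments, perimeter = 6.1999
Total perimeter = 6.200

loops=1 perimeter=6.200


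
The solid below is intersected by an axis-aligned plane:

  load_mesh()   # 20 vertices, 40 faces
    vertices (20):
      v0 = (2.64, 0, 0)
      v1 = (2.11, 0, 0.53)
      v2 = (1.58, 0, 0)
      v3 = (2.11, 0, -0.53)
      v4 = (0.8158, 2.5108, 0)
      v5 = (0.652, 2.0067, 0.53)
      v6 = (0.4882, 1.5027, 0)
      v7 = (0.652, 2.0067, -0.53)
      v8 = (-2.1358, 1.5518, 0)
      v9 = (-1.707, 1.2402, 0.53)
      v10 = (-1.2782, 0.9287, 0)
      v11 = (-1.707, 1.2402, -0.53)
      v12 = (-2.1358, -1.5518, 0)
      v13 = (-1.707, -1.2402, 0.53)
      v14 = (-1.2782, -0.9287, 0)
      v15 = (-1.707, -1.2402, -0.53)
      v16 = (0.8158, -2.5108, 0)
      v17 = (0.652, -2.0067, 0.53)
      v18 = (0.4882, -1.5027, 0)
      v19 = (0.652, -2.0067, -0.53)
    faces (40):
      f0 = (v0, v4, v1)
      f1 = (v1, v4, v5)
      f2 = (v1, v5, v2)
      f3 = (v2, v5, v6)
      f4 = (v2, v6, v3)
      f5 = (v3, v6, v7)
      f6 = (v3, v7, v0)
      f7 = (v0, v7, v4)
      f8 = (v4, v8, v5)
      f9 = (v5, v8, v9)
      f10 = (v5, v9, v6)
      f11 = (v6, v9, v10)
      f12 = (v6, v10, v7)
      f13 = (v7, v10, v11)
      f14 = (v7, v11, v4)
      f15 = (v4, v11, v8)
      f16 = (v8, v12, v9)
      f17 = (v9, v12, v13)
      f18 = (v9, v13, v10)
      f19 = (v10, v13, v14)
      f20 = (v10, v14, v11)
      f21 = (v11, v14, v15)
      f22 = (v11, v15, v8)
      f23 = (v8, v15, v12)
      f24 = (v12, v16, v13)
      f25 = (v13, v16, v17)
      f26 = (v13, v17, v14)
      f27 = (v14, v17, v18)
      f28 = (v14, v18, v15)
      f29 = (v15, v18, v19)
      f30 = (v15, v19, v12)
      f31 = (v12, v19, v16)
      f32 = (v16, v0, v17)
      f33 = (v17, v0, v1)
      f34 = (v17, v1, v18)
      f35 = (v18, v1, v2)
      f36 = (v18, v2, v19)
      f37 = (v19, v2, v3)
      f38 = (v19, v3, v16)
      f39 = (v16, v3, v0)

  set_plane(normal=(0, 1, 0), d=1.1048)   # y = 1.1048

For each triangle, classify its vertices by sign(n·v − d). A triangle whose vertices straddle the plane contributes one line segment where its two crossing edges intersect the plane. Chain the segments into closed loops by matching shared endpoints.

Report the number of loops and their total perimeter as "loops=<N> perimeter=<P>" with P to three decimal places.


loops=2 perimeter=6.634

Straddling triangles (18 of 40):
  (v0,v4,v1) [-+-] → (1.83732, 1.1048, 0)–(1.54053, 1.1048, 0.29679)  len=0.4197
  (v1,v4,v5) [-++] → (1.54053, 1.1048, 0.29679)–(1.30729, 1.1048, 0.53)  len=0.3298
  (v1,v5,v2) [-+-] → (1.30729, 1.1048, 0.53)–(1.06908, 1.1048, 0.291794)  len=0.3369
  (v2,v5,v6) [-++] → (1.06908, 1.1048, 0.291794)–(0.777298, 1.1048, 0)  len=0.4127
  (v2,v6,v3) [-+-] → (0.777298, 1.1048, 0)–(0.917636, 1.1048, -0.140339)  len=0.1985
  (v3,v6,v7) [-++] → (0.917636, 1.1048, -0.140339)–(1.30729, 1.1048, -0.53)  len=0.5511
  (v3,v7,v0) [-+-] → (1.30729, 1.1048, -0.53)–(1.5455, 1.1048, -0.291794)  len=0.3369
  (v0,v7,v4) [-++] → (1.5455, 1.1048, -0.291794)–(1.83732, 1.1048, 0)  len=0.4127
  (v6,v9,v10) [++-] → (-1.52061, 1.1048, 0.299624)–(-0.736278, 1.1048, 0)  len=0.8396
  (v6,v10,v7) [+-+] → (-0.736278, 1.1048, 0)–(-0.962886, 1.1048, -0.0865798)  len=0.2426
  (v7,v10,v11) [+-+] → (-0.962886, 1.1048, -0.0865798)–(-1.52061, 1.1048, -0.299624)  len=0.5970
  (v8,v12,v9) [+-+] → (-2.1358, 1.1048, 0)–(-1.72779, 1.1048, 0.504297)  len=0.6487
  (v9,v12,v13) [+--] → (-1.72779, 1.1048, 0.504297)–(-1.707, 1.1048, 0.53)  len=0.0331
  (v9,v13,v10) [+--] → (-1.707, 1.1048, 0.53)–(-1.52061, 1.1048, 0.299624)  len=0.2963
  (v10,v14,v11) [--+] → (-1.68023, 1.1048, -0.496913)–(-1.52061, 1.1048, -0.299624)  len=0.2538
  (v11,v14,v15) [+--] → (-1.68023, 1.1048, -0.496913)–(-1.707, 1.1048, -0.53)  len=0.0426
  (v11,v15,v8) [+-+] → (-1.707, 1.1048, -0.53)–(-2.06715, 1.1048, -0.0848532)  len=0.5726
  (v8,v15,v12) [+--] → (-2.06715, 1.1048, -0.0848532)–(-2.1358, 1.1048, 0)  len=0.1091

Chained into 2 loop(s):
  loop 1: 8 segments, perimeter = 2.9982
  loop 2: 10 segments, perimeter = 3.6354
Total perimeter = 6.634


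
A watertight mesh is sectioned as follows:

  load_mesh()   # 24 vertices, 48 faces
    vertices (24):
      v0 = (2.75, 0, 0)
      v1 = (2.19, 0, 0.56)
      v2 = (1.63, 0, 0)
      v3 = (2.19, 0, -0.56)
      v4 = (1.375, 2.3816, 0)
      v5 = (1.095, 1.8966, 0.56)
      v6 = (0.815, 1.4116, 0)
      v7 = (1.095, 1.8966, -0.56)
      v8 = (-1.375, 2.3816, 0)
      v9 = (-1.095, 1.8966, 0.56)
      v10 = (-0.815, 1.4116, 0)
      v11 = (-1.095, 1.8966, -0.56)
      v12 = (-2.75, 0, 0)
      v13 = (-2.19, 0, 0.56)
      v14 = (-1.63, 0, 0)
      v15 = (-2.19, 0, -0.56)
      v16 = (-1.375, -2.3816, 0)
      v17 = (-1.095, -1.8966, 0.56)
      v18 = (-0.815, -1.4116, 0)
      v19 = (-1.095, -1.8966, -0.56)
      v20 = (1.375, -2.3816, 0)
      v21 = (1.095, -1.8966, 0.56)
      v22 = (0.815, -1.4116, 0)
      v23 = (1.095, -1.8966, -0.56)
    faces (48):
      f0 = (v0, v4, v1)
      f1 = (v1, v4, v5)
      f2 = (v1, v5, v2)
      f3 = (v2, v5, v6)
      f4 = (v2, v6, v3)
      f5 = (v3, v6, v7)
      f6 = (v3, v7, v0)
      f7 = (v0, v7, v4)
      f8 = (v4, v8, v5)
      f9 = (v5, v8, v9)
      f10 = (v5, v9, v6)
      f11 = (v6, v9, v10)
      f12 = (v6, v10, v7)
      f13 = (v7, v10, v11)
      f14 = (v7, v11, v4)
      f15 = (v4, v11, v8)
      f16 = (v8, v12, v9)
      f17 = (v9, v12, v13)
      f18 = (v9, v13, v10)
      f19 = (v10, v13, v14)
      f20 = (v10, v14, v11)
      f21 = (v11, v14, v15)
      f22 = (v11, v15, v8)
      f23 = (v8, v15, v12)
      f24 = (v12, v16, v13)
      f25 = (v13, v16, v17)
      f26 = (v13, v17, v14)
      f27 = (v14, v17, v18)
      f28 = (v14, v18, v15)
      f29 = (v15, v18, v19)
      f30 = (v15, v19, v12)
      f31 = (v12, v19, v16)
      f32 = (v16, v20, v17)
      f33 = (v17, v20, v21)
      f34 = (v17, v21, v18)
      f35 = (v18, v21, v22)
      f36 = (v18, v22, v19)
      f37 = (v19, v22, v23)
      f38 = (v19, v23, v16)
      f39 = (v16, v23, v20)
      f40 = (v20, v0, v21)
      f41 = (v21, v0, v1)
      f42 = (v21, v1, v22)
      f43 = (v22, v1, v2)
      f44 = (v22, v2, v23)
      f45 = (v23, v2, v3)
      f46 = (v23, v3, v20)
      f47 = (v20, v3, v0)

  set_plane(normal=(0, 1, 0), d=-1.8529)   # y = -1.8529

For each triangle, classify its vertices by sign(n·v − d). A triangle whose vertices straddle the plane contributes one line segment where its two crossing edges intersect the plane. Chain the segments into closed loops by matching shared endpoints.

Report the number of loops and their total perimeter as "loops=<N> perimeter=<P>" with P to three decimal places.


loops=1 perimeter=7.732

Straddling triangles (18 of 48):
  (v12,v16,v13) [+-+] → (-1.68024, -1.8529, 0)–(-1.55592, -1.8529, 0.124316)  len=0.1758
  (v13,v16,v17) [+--] → (-1.55592, -1.8529, 0.124316)–(-1.12023, -1.8529, 0.56)  len=0.6162
  (v13,v17,v14) [+-+] → (-1.12023, -1.8529, 0.56)–(-1.10733, -1.8529, 0.547097)  len=0.0182
  (v14,v17,v18) [+-+] → (-1.10733, -1.8529, 0.547097)–(-1.06977, -1.8529, 0.509542)  len=0.0531
  (v15,v18,v19) [++-] → (-1.06977, -1.8529, -0.509542)–(-1.12023, -1.8529, -0.56)  len=0.0714
  (v15,v19,v12) [+-+] → (-1.12023, -1.8529, -0.56)–(-1.13313, -1.8529, -0.547097)  len=0.0182
  (v12,v19,v16) [+--] → (-1.13313, -1.8529, -0.547097)–(-1.68024, -1.8529, 0)  len=0.7737
  (v17,v21,v18) [--+] → (0.922903, -1.8529, 0.509542)–(-1.06977, -1.8529, 0.509542)  len=1.9927
  (v18,v21,v22) [+-+] → (0.922903, -1.8529, 0.509542)–(1.06977, -1.8529, 0.509542)  len=0.1469
  (v18,v22,v19) [++-] → (-0.922903, -1.8529, -0.509542)–(-1.06977, -1.8529, -0.509542)  len=0.1469
  (v19,v22,v23) [-+-] → (-0.922903, -1.8529, -0.509542)–(1.06977, -1.8529, -0.509542)  len=1.9927
  (v20,v0,v21) [-+-] → (1.68024, -1.8529, 0)–(1.13313, -1.8529, 0.547097)  len=0.7737
  (v21,v0,v1) [-++] → (1.13313, -1.8529, 0.547097)–(1.12023, -1.8529, 0.56)  len=0.0182
  (v21,v1,v22) [-++] → (1.12023, -1.8529, 0.56)–(1.06977, -1.8529, 0.509542)  len=0.0714
  (v22,v2,v23) [++-] → (1.10733, -1.8529, -0.547097)–(1.06977, -1.8529, -0.509542)  len=0.0531
  (v23,v2,v3) [-++] → (1.10733, -1.8529, -0.547097)–(1.12023, -1.8529, -0.56)  len=0.0182
  (v23,v3,v20) [-+-] → (1.12023, -1.8529, -0.56)–(1.55592, -1.8529, -0.124316)  len=0.6162
  (v20,v3,v0) [-++] → (1.55592, -1.8529, -0.124316)–(1.68024, -1.8529, 0)  len=0.1758

Chained into 1 loop(s):
  loop 1: 18 segments, perimeter = 7.7324
Total perimeter = 7.732


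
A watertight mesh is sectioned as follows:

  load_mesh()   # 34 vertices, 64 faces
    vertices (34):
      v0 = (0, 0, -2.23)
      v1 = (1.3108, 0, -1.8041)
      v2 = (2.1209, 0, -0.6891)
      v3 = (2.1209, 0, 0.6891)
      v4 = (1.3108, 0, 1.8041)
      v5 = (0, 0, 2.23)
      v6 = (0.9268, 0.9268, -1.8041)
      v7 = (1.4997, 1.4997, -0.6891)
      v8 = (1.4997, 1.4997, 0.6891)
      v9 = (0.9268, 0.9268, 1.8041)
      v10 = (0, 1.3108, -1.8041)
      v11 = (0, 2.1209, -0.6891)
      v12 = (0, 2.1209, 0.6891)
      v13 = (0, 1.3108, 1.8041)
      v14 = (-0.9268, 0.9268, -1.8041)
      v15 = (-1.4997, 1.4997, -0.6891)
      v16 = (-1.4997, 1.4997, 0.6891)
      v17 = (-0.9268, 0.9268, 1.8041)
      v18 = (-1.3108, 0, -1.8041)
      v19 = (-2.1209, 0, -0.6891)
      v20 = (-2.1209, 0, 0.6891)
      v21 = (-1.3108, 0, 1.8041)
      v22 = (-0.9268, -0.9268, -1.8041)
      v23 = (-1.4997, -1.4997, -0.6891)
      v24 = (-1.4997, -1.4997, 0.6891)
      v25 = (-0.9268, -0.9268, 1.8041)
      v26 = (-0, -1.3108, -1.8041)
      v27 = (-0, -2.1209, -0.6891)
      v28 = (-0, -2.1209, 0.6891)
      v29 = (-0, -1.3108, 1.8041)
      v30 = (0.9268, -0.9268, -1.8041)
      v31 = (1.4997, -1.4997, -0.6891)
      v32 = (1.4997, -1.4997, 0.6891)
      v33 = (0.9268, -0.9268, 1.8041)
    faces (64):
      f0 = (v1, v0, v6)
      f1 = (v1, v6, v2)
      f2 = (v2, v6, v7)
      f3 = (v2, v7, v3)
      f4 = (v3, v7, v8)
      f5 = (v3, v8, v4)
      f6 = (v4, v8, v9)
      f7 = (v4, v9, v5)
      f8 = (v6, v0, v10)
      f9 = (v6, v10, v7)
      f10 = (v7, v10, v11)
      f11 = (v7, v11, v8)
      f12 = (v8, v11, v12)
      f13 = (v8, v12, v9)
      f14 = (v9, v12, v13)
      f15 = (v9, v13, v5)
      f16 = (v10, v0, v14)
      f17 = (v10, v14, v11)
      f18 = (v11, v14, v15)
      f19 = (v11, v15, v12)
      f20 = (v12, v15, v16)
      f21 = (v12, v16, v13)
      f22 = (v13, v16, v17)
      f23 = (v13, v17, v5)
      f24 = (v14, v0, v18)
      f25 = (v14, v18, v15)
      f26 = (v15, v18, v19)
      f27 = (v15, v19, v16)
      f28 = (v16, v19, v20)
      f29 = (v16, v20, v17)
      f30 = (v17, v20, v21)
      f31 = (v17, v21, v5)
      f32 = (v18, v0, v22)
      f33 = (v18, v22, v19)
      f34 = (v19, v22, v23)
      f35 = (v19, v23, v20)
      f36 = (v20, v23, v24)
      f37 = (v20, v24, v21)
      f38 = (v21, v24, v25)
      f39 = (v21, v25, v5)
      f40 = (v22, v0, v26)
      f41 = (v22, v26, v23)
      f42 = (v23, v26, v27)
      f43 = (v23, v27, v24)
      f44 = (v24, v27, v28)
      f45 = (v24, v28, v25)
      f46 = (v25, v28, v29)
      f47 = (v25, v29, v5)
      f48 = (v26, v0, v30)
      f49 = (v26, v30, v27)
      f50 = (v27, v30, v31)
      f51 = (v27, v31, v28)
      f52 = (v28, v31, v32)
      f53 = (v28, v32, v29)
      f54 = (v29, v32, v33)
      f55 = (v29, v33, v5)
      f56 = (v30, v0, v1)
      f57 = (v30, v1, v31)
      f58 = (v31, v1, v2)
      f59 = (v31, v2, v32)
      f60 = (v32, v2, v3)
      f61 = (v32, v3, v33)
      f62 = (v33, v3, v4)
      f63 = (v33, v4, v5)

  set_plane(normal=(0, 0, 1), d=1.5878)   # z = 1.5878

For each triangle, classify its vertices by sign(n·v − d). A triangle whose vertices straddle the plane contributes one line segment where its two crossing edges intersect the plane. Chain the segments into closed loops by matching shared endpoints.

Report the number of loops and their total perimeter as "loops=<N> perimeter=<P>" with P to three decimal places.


Straddling triangles (16 of 64):
  (v3,v8,v4) [--+] → (1.34744, 0.290928, 1.5878)–(1.46795, 0, 1.5878)  len=0.3149
  (v4,v8,v9) [+-+] → (1.34744, 0.290928, 1.5878)–(1.03794, 1.03794, 1.5878)  len=0.8086
  (v8,v12,v9) [--+] → (0.747009, 1.15844, 1.5878)–(1.03794, 1.03794, 1.5878)  len=0.3149
  (v9,v12,v13) [+-+] → (0.747009, 1.15844, 1.5878)–(0, 1.46795, 1.5878)  len=0.8086
  (v12,v16,v13) [--+] → (-0.290928, 1.34744, 1.5878)–(0, 1.46795, 1.5878)  len=0.3149
  (v13,v16,v17) [+-+] → (-0.290928, 1.34744, 1.5878)–(-1.03794, 1.03794, 1.5878)  len=0.8086
  (v16,v20,v17) [--+] → (-1.15844, 0.747009, 1.5878)–(-1.03794, 1.03794, 1.5878)  len=0.3149
  (v17,v20,v21) [+-+] → (-1.15844, 0.747009, 1.5878)–(-1.46795, 0, 1.5878)  len=0.8086
  (v20,v24,v21) [--+] → (-1.34744, -0.290928, 1.5878)–(-1.46795, 0, 1.5878)  len=0.3149
  (v21,v24,v25) [+-+] → (-1.34744, -0.290928, 1.5878)–(-1.03794, -1.03794, 1.5878)  len=0.8086
  (v24,v28,v25) [--+] → (-0.747009, -1.15844, 1.5878)–(-1.03794, -1.03794, 1.5878)  len=0.3149
  (v25,v28,v29) [+-+] → (-0.747009, -1.15844, 1.5878)–(0, -1.46795, 1.5878)  len=0.8086
  (v28,v32,v29) [--+] → (0.290928, -1.34744, 1.5878)–(0, -1.46795, 1.5878)  len=0.3149
  (v29,v32,v33) [+-+] → (0.290928, -1.34744, 1.5878)–(1.03794, -1.03794, 1.5878)  len=0.8086
  (v32,v3,v33) [--+] → (1.15844, -0.747009, 1.5878)–(1.03794, -1.03794, 1.5878)  len=0.3149
  (v33,v3,v4) [+-+] → (1.15844, -0.747009, 1.5878)–(1.46795, 0, 1.5878)  len=0.8086

Chained into 1 loop(s):
  loop 1: 16 segments, perimeter = 8.9879
Total perimeter = 8.988

loops=1 perimeter=8.988
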